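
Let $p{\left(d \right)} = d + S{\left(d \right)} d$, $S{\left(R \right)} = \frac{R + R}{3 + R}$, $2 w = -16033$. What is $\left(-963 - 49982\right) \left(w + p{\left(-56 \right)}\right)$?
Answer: $\frac{44231926405}{106} \approx 4.1728 \cdot 10^{8}$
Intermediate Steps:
$w = - \frac{16033}{2}$ ($w = \frac{1}{2} \left(-16033\right) = - \frac{16033}{2} \approx -8016.5$)
$S{\left(R \right)} = \frac{2 R}{3 + R}$
$p{\left(d \right)} = d + \frac{2 d^{2}}{3 + d}$ ($p{\left(d \right)} = d + \frac{2 d}{3 + d} d = d + \frac{2 d^{2}}{3 + d}$)
$\left(-963 - 49982\right) \left(w + p{\left(-56 \right)}\right) = \left(-963 - 49982\right) \left(- \frac{16033}{2} + 3 \left(-56\right) \frac{1}{3 - 56} \left(1 - 56\right)\right) = - 50945 \left(- \frac{16033}{2} + 3 \left(-56\right) \frac{1}{-53} \left(-55\right)\right) = - 50945 \left(- \frac{16033}{2} + 3 \left(-56\right) \left(- \frac{1}{53}\right) \left(-55\right)\right) = - 50945 \left(- \frac{16033}{2} - \frac{9240}{53}\right) = \left(-50945\right) \left(- \frac{868229}{106}\right) = \frac{44231926405}{106}$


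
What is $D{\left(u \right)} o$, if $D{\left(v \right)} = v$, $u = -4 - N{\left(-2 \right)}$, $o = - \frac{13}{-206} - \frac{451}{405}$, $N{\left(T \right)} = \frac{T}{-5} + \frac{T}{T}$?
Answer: $\frac{87641}{15450} \approx 5.6726$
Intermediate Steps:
$N{\left(T \right)} = 1 - \frac{T}{5}$ ($N{\left(T \right)} = T \left(- \frac{1}{5}\right) + 1 = - \frac{T}{5} + 1 = 1 - \frac{T}{5}$)
$o = - \frac{87641}{83430}$ ($o = \left(-13\right) \left(- \frac{1}{206}\right) - \frac{451}{405} = \frac{13}{206} - \frac{451}{405} = - \frac{87641}{83430} \approx -1.0505$)
$u = - \frac{27}{5}$ ($u = -4 - \left(1 - - \frac{2}{5}\right) = -4 - \left(1 + \frac{2}{5}\right) = -4 - \frac{7}{5} = - \frac{27}{5} \approx -5.4$)
$D{\left(u \right)} o = \left(- \frac{27}{5}\right) \left(- \frac{87641}{83430}\right) = \frac{87641}{15450}$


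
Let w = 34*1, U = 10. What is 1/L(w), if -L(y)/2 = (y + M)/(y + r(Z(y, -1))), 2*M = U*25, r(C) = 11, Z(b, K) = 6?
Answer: -15/106 ≈ -0.14151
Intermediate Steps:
M = 125 (M = (10*25)/2 = (½)*250 = 125)
w = 34
L(y) = -2*(125 + y)/(11 + y) (L(y) = -2*(y + 125)/(y + 11) = -2*(125 + y)/(11 + y))
1/L(w) = 1/(2*(-125 - 1*34)/(11 + 34)) = 1/(2*(-125 - 34)/45) = 1/(2*(1/45)*(-159)) = 1/(-106/15) = -15/106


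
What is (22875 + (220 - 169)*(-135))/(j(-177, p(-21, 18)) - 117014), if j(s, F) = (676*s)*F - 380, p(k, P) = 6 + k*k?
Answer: -7995/26800919 ≈ -0.00029831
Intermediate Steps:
p(k, P) = 6 + k²
j(s, F) = -380 + 676*F*s (j(s, F) = 676*F*s - 380 = -380 + 676*F*s)
(22875 + (220 - 169)*(-135))/(j(-177, p(-21, 18)) - 117014) = (22875 + (220 - 169)*(-135))/((-380 + 676*(6 + (-21)²)*(-177)) - 117014) = (22875 + 51*(-135))/((-380 + 676*(6 + 441)*(-177)) - 117014) = (22875 - 6885)/((-380 + 676*447*(-177)) - 117014) = 15990/((-380 - 53484444) - 117014) = 15990/(-53484824 - 117014) = 15990/(-53601838) = 15990*(-1/53601838) = -7995/26800919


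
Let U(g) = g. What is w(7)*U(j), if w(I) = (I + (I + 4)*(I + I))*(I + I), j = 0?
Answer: 0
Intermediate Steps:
w(I) = 2*I*(I + 2*I*(4 + I)) (w(I) = (I + (4 + I)*(2*I))*(2*I) = (I + 2*I*(4 + I))*(2*I) = 2*I*(I + 2*I*(4 + I)))
w(7)*U(j) = (7²*(18 + 4*7))*0 = (49*(18 + 28))*0 = (49*46)*0 = 2254*0 = 0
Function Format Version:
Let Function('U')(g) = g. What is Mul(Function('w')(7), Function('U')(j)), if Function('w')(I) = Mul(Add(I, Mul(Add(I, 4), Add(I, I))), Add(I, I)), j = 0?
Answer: 0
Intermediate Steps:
Function('w')(I) = Mul(2, I, Add(I, Mul(2, I, Add(4, I)))) (Function('w')(I) = Mul(Add(I, Mul(Add(4, I), Mul(2, I))), Mul(2, I)) = Mul(Add(I, Mul(2, I, Add(4, I))), Mul(2, I)) = Mul(2, I, Add(I, Mul(2, I, Add(4, I)))))
Mul(Function('w')(7), Function('U')(j)) = Mul(Mul(Pow(7, 2), Add(18, Mul(4, 7))), 0) = Mul(Mul(49, Add(18, 28)), 0) = Mul(Mul(49, 46), 0) = Mul(2254, 0) = 0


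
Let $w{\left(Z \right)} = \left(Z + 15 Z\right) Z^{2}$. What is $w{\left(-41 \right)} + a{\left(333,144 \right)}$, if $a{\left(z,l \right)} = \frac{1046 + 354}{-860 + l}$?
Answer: $- \frac{197390094}{179} \approx -1.1027 \cdot 10^{6}$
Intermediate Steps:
$a{\left(z,l \right)} = \frac{1400}{-860 + l}$
$w{\left(Z \right)} = 16 Z^{3}$ ($w{\left(Z \right)} = 16 Z Z^{2} = 16 Z^{3}$)
$w{\left(-41 \right)} + a{\left(333,144 \right)} = 16 \left(-41\right)^{3} + \frac{1400}{-860 + 144} = 16 \left(-68921\right) + \frac{1400}{-716} = -1102736 + 1400 \left(- \frac{1}{716}\right) = -1102736 - \frac{350}{179} = - \frac{197390094}{179}$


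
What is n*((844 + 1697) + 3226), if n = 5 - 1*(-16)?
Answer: 121107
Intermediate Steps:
n = 21 (n = 5 + 16 = 21)
n*((844 + 1697) + 3226) = 21*((844 + 1697) + 3226) = 21*(2541 + 3226) = 21*5767 = 121107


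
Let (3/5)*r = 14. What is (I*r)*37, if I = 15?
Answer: 12950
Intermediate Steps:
r = 70/3 (r = (5/3)*14 = 70/3 ≈ 23.333)
(I*r)*37 = (15*(70/3))*37 = 350*37 = 12950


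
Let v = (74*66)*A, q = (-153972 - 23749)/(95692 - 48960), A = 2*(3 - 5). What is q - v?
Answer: 912778631/46732 ≈ 19532.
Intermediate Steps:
A = -4 (A = 2*(-2) = -4)
q = -177721/46732 ≈ -3.8030
v = -19536 (v = (74*66)*(-4) = 4884*(-4) = -19536)
q - v = -177721/46732 - 1*(-19536) = -177721/46732 + 19536 = 912778631/46732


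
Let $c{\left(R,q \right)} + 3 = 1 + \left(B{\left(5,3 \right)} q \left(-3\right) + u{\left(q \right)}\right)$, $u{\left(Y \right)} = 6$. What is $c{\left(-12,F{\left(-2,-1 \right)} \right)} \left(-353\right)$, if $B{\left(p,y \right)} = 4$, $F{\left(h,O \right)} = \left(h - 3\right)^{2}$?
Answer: $104488$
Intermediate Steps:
$F{\left(h,O \right)} = \left(-3 + h\right)^{2}$
$c{\left(R,q \right)} = 4 - 12 q$ ($c{\left(R,q \right)} = -3 + \left(1 + \left(4 q \left(-3\right) + 6\right)\right) = -3 + \left(1 - \left(-6 + 12 q\right)\right) = -3 - \left(-7 + 12 q\right) = 4 - 12 q$)
$c{\left(-12,F{\left(-2,-1 \right)} \right)} \left(-353\right) = \left(4 - 12 \left(-3 - 2\right)^{2}\right) \left(-353\right) = \left(4 - 12 \left(-5\right)^{2}\right) \left(-353\right) = \left(4 - 300\right) \left(-353\right) = \left(-296\right) \left(-353\right) = 104488$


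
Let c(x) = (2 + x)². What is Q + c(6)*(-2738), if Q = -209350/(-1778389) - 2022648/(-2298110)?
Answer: -358078730378179354/2043466772395 ≈ -1.7523e+5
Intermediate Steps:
Q = 2039082141286/2043466772395 (Q = -209350*(-1/1778389) - 2022648*(-1/2298110) = 209350/1778389 + 1011324/1149055 = 2039082141286/2043466772395 ≈ 0.99785)
Q + c(6)*(-2738) = 2039082141286/2043466772395 + (2 + 6)²*(-2738) = 2039082141286/2043466772395 + 8²*(-2738) = 2039082141286/2043466772395 + 64*(-2738) = 2039082141286/2043466772395 - 175232 = -358078730378179354/2043466772395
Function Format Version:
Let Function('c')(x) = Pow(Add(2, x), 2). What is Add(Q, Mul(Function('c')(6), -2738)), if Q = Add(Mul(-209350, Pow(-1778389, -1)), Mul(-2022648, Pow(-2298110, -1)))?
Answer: Rational(-358078730378179354, 2043466772395) ≈ -1.7523e+5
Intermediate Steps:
Q = Rational(2039082141286, 2043466772395) (Q = Add(Mul(-209350, Rational(-1, 1778389)), Mul(-2022648, Rational(-1, 2298110))) = Add(Rational(209350, 1778389), Rational(1011324, 1149055)) = Rational(2039082141286, 2043466772395) ≈ 0.99785)
Add(Q, Mul(Function('c')(6), -2738)) = Add(Rational(2039082141286, 2043466772395), Mul(Pow(Add(2, 6), 2), -2738)) = Add(Rational(2039082141286, 2043466772395), Mul(Pow(8, 2), -2738)) = Add(Rational(2039082141286, 2043466772395), Mul(64, -2738)) = Add(Rational(2039082141286, 2043466772395), -175232) = Rational(-358078730378179354, 2043466772395)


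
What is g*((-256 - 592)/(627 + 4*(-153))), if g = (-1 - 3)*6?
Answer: 6784/5 ≈ 1356.8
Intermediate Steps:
g = -24 (g = -4*6 = -24)
g*((-256 - 592)/(627 + 4*(-153))) = -24*(-256 - 592)/(627 + 4*(-153)) = -(-20352)/(627 - 612) = -(-20352)/15 = -24*(-848/15) = 6784/5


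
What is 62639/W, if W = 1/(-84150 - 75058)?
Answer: -9972629912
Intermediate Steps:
W = -1/159208 (W = 1/(-159208) = -1/159208 ≈ -6.2811e-6)
62639/W = 62639/(-1/159208) = 62639*(-159208) = -9972629912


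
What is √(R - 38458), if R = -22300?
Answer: I*√60758 ≈ 246.49*I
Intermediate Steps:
√(R - 38458) = √(-22300 - 38458) = √(-60758) = I*√60758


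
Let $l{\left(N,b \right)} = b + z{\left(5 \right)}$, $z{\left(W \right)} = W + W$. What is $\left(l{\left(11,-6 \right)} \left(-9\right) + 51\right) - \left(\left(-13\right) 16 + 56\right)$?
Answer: $167$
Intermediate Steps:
$z{\left(W \right)} = 2 W$
$l{\left(N,b \right)} = 10 + b$ ($l{\left(N,b \right)} = b + 2 \cdot 5 = b + 10 = 10 + b$)
$\left(l{\left(11,-6 \right)} \left(-9\right) + 51\right) - \left(\left(-13\right) 16 + 56\right) = \left(\left(10 - 6\right) \left(-9\right) + 51\right) - \left(\left(-13\right) 16 + 56\right) = \left(4 \left(-9\right) + 51\right) - \left(-208 + 56\right) = \left(-36 + 51\right) - -152 = 15 + 152 = 167$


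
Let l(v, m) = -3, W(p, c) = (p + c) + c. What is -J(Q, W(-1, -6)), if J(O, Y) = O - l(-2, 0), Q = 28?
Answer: -31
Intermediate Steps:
W(p, c) = p + 2*c (W(p, c) = (c + p) + c = p + 2*c)
J(O, Y) = 3 + O (J(O, Y) = O - 1*(-3) = O + 3 = 3 + O)
-J(Q, W(-1, -6)) = -(3 + 28) = -1*31 = -31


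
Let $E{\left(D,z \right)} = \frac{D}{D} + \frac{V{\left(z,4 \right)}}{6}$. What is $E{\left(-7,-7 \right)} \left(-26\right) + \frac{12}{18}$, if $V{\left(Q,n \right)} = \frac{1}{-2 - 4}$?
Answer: $- \frac{443}{18} \approx -24.611$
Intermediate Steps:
$V{\left(Q,n \right)} = - \frac{1}{6}$ ($V{\left(Q,n \right)} = \frac{1}{-6} = - \frac{1}{6}$)
$E{\left(D,z \right)} = \frac{35}{36}$ ($E{\left(D,z \right)} = \frac{D}{D} - \frac{1}{6 \cdot 6} = 1 - \frac{1}{36} = \frac{35}{36}$)
$E{\left(-7,-7 \right)} \left(-26\right) + \frac{12}{18} = \frac{35}{36} \left(-26\right) + \frac{12}{18} = - \frac{455}{18} + 12 \cdot \frac{1}{18} = - \frac{455}{18} + \frac{2}{3} = - \frac{443}{18}$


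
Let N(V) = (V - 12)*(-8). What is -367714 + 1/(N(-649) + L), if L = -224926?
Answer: -80763967533/219638 ≈ -3.6771e+5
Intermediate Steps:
N(V) = 96 - 8*V (N(V) = (-12 + V)*(-8) = 96 - 8*V)
-367714 + 1/(N(-649) + L) = -367714 + 1/((96 - 8*(-649)) - 224926) = -367714 + 1/((96 + 5192) - 224926) = -367714 + 1/(5288 - 224926) = -367714 + 1/(-219638) = -367714 - 1/219638 = -80763967533/219638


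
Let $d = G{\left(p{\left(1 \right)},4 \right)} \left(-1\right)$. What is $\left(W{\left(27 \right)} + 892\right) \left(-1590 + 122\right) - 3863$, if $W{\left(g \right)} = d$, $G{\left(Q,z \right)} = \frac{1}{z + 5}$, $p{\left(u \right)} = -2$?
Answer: $- \frac{11818403}{9} \approx -1.3132 \cdot 10^{6}$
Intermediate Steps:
$G{\left(Q,z \right)} = \frac{1}{5 + z}$
$d = - \frac{1}{9}$ ($d = \frac{1}{5 + 4} \left(-1\right) = \frac{1}{9} \left(-1\right) = - \frac{1}{9} \approx -0.11111$)
$W{\left(g \right)} = - \frac{1}{9}$
$\left(W{\left(27 \right)} + 892\right) \left(-1590 + 122\right) - 3863 = \left(- \frac{1}{9} + 892\right) \left(-1590 + 122\right) - 3863 = \frac{8027}{9} \left(-1468\right) - 3863 = - \frac{11783636}{9} - 3863 = - \frac{11818403}{9}$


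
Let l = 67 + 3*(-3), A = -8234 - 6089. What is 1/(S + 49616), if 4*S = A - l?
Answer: 4/184083 ≈ 2.1729e-5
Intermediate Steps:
A = -14323
l = 58 (l = 67 - 9 = 58)
S = -14381/4 (S = (-14323 - 1*58)/4 = (-14323 - 58)/4 = (¼)*(-14381) = -14381/4 ≈ -3595.3)
1/(S + 49616) = 1/(-14381/4 + 49616) = 1/(184083/4) = 4/184083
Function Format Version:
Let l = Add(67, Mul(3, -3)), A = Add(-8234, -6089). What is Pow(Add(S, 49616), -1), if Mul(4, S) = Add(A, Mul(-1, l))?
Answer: Rational(4, 184083) ≈ 2.1729e-5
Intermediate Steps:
A = -14323
l = 58 (l = Add(67, -9) = 58)
S = Rational(-14381, 4) (S = Mul(Rational(1, 4), Add(-14323, Mul(-1, 58))) = Mul(Rational(1, 4), Add(-14323, -58)) = Mul(Rational(1, 4), -14381) = Rational(-14381, 4) ≈ -3595.3)
Pow(Add(S, 49616), -1) = Pow(Add(Rational(-14381, 4), 49616), -1) = Pow(Rational(184083, 4), -1) = Rational(4, 184083)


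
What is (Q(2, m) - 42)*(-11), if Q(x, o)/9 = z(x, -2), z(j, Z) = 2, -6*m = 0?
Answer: 264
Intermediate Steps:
m = 0 (m = -1/6*0 = 0)
Q(x, o) = 18 (Q(x, o) = 9*2 = 18)
(Q(2, m) - 42)*(-11) = (18 - 42)*(-11) = -24*(-11) = 264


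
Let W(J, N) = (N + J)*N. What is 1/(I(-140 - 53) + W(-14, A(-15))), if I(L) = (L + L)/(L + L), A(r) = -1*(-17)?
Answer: 1/52 ≈ 0.019231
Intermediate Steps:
A(r) = 17
I(L) = 1 (I(L) = (2*L)/((2*L)) = (2*L)*(1/(2*L)) = 1)
W(J, N) = N*(J + N) (W(J, N) = (J + N)*N = N*(J + N))
1/(I(-140 - 53) + W(-14, A(-15))) = 1/(1 + 17*(-14 + 17)) = 1/(1 + 17*3) = 1/(1 + 51) = 1/52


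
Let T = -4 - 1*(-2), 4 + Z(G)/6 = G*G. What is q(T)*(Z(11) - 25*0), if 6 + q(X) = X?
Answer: -5616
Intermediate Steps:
Z(G) = -24 + 6*G² (Z(G) = -24 + 6*(G*G) = -24 + 6*G²)
T = -2 (T = -4 + 2 = -2)
q(X) = -6 + X
q(T)*(Z(11) - 25*0) = (-6 - 2)*((-24 + 6*11²) - 25*0) = -8*((-24 + 6*121) + 0) = -8*((-24 + 726) + 0) = -8*(702 + 0) = -8*702 = -5616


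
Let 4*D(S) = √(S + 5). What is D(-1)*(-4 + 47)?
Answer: 43/2 ≈ 21.500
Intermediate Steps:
D(S) = √(5 + S)/4 (D(S) = √(S + 5)/4 = √(5 + S)/4)
D(-1)*(-4 + 47) = (√(5 - 1)/4)*(-4 + 47) = (√4/4)*43 = ((¼)*2)*43 = (½)*43 = 43/2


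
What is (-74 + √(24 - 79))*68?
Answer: -5032 + 68*I*√55 ≈ -5032.0 + 504.3*I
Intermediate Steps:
(-74 + √(24 - 79))*68 = (-74 + √(-55))*68 = (-74 + I*√55)*68 = -5032 + 68*I*√55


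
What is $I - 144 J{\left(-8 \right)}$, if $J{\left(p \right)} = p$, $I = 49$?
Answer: $1201$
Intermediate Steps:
$I - 144 J{\left(-8 \right)} = 49 - -1152 = 49 + 1152 = 1201$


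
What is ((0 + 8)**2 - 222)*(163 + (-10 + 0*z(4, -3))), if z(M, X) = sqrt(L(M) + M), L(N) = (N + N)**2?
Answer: -24174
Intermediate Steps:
L(N) = 4*N**2 (L(N) = (2*N)**2 = 4*N**2)
z(M, X) = sqrt(M + 4*M**2) (z(M, X) = sqrt(4*M**2 + M) = sqrt(M + 4*M**2))
((0 + 8)**2 - 222)*(163 + (-10 + 0*z(4, -3))) = ((0 + 8)**2 - 222)*(163 + (-10 + 0*sqrt(4*(1 + 4*4)))) = (8**2 - 222)*(163 + (-10 + 0*sqrt(4*(1 + 16)))) = (64 - 222)*(163 + (-10 + 0*sqrt(4*17))) = -158*(163 + (-10 + 0*sqrt(68))) = -158*(163 + (-10 + 0*(2*sqrt(17)))) = -158*(163 + (-10 + 0)) = -158*(163 - 10) = -158*153 = -24174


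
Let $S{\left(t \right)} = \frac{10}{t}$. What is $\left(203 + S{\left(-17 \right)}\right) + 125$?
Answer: $\frac{5566}{17} \approx 327.41$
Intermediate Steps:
$\left(203 + S{\left(-17 \right)}\right) + 125 = \left(203 + \frac{10}{-17}\right) + 125 = \left(203 + 10 \left(- \frac{1}{17}\right)\right) + 125 = \left(203 - \frac{10}{17}\right) + 125 = \frac{3441}{17} + 125 = \frac{5566}{17}$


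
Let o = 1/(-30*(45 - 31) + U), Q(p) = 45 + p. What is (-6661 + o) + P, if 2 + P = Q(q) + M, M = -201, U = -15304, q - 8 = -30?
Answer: -107567885/15724 ≈ -6841.0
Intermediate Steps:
q = -22 (q = 8 - 30 = -22)
o = -1/15724 (o = 1/(-30*(45 - 31) - 15304) = 1/(-30*14 - 15304) = 1/(-420 - 15304) = 1/(-15724) = -1/15724 ≈ -6.3597e-5)
P = -180 (P = -2 + ((45 - 22) - 201) = -2 + (23 - 201) = -2 - 178 = -180)
(-6661 + o) + P = (-6661 - 1/15724) - 180 = -104737565/15724 - 180 = -107567885/15724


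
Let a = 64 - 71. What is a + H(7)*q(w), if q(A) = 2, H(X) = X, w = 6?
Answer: 7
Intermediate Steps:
a = -7
a + H(7)*q(w) = -7 + 7*2 = -7 + 14 = 7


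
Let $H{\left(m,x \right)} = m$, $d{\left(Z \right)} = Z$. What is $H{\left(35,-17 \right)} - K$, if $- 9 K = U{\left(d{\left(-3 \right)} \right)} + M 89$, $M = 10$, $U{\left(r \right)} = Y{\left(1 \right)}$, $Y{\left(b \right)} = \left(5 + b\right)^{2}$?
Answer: $\frac{1241}{9} \approx 137.89$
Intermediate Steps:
$U{\left(r \right)} = 36$ ($U{\left(r \right)} = \left(5 + 1\right)^{2} = 6^{2} = 36$)
$K = - \frac{926}{9}$ ($K = - \frac{36 + 10 \cdot 89}{9} = - \frac{36 + 890}{9} = \left(- \frac{1}{9}\right) 926 = - \frac{926}{9} \approx -102.89$)
$H{\left(35,-17 \right)} - K = 35 - - \frac{926}{9} = 35 + \frac{926}{9} = \frac{1241}{9}$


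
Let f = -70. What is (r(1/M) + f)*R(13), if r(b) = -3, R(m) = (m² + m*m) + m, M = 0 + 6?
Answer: -25623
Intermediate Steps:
M = 6
R(m) = m + 2*m² (R(m) = (m² + m²) + m = 2*m² + m = m + 2*m²)
(r(1/M) + f)*R(13) = (-3 - 70)*(13*(1 + 2*13)) = -949*(1 + 26) = -949*27 = -73*351 = -25623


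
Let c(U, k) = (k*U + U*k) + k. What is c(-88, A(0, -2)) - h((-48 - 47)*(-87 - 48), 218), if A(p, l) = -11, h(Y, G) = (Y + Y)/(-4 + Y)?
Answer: 24654775/12821 ≈ 1923.0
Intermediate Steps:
h(Y, G) = 2*Y/(-4 + Y) (h(Y, G) = (2*Y)/(-4 + Y) = 2*Y/(-4 + Y))
c(U, k) = k + 2*U*k (c(U, k) = (U*k + U*k) + k = 2*U*k + k = k + 2*U*k)
c(-88, A(0, -2)) - h((-48 - 47)*(-87 - 48), 218) = -11*(1 + 2*(-88)) - 2*(-48 - 47)*(-87 - 48)/(-4 + (-48 - 47)*(-87 - 48)) = -11*(1 - 176) - 2*(-95*(-135))/(-4 - 95*(-135)) = -11*(-175) - 2*12825/(-4 + 12825) = 1925 - 2*12825/12821 = 1925 - 1*25650/12821 = 1925 - 25650/12821 = 24654775/12821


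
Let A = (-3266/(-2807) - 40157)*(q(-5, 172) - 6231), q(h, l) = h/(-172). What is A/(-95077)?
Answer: -120802316316791/45903555908 ≈ -2631.7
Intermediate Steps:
q(h, l) = -h/172 (q(h, l) = h*(-1/172) = -h/172)
A = 120802316316791/482804 (A = (-3266/(-2807) - 40157)*(-1/172*(-5) - 6231) = (-3266*(-1/2807) - 40157)*(5/172 - 6231) = (3266/2807 - 40157)*(-1071727/172) = -112717433/2807*(-1071727/172) = 120802316316791/482804 ≈ 2.5021e+8)
A/(-95077) = (120802316316791/482804)/(-95077) = (120802316316791/482804)*(-1/95077) = -120802316316791/45903555908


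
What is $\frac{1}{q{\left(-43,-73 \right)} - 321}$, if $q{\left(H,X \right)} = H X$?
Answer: $\frac{1}{2818} \approx 0.00035486$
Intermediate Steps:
$\frac{1}{q{\left(-43,-73 \right)} - 321} = \frac{1}{\left(-43\right) \left(-73\right) - 321} = \frac{1}{3139 - 321} = \frac{1}{2818}$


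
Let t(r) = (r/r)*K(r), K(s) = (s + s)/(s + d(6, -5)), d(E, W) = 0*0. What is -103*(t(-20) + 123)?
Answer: -12875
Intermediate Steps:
d(E, W) = 0
K(s) = 2 (K(s) = (s + s)/(s + 0) = (2*s)/s = 2)
t(r) = 2 (t(r) = (r/r)*2 = 1*2 = 2)
-103*(t(-20) + 123) = -103*(2 + 123) = -103*125 = -12875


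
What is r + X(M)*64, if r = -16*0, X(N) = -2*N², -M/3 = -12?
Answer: -165888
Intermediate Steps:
M = 36 (M = -3*(-12) = 36)
r = 0
r + X(M)*64 = 0 - 2*36²*64 = 0 - 2*1296*64 = 0 - 2592*64 = 0 - 165888 = -165888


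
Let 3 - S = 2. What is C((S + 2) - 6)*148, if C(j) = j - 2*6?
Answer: -2220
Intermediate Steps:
S = 1 (S = 3 - 1*2 = 3 - 2 = 1)
C(j) = -12 + j (C(j) = j - 12 = -12 + j)
C((S + 2) - 6)*148 = (-12 + ((1 + 2) - 6))*148 = (-12 + (3 - 6))*148 = (-12 - 3)*148 = -15*148 = -2220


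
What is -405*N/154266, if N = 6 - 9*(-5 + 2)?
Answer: -4455/51422 ≈ -0.086636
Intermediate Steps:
N = 33 (N = 6 - 9*(-3) = 6 + 27 = 33)
-405*N/154266 = -405*33/154266 = -13365*1/154266 = -4455/51422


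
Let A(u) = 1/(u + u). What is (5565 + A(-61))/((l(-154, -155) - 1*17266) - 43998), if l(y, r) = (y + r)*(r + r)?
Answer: 678929/4212172 ≈ 0.16118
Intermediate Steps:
A(u) = 1/(2*u)
l(y, r) = 2*r*(r + y) (l(y, r) = (r + y)*(2*r) = 2*r*(r + y))
(5565 + A(-61))/((l(-154, -155) - 1*17266) - 43998) = (5565 + (1/2)/(-61))/((2*(-155)*(-155 - 154) - 1*17266) - 43998) = (5565 + (1/2)*(-1/61))/((2*(-155)*(-309) - 17266) - 43998) = (5565 - 1/122)/((95790 - 17266) - 43998) = 678929/(122*(78524 - 43998)) = (678929/122)/34526 = (678929/122)*(1/34526) = 678929/4212172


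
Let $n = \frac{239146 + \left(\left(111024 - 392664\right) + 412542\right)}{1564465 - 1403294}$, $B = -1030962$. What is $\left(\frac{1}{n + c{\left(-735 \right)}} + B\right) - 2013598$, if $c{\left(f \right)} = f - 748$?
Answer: $- \frac{726573725206371}{238646545} \approx -3.0446 \cdot 10^{6}$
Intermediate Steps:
$c{\left(f \right)} = -748 + f$ ($c{\left(f \right)} = f - 748 = -748 + f$)
$n = \frac{370048}{161171}$ ($n = \frac{239146 + \left(-281640 + 412542\right)}{161171} = \left(239146 + 130902\right) \frac{1}{161171} = 370048 \cdot \frac{1}{161171} = \frac{370048}{161171} \approx 2.296$)
$\left(\frac{1}{n + c{\left(-735 \right)}} + B\right) - 2013598 = \left(\frac{1}{\frac{370048}{161171} - 1483} - 1030962\right) - 2013598 = \left(\frac{1}{- \frac{238646545}{161171}} - 1030962\right) - 2013598 = \left(- \frac{161171}{238646545} - 1030962\right) - 2013598 = - \frac{246035519487461}{238646545} - 2013598 = - \frac{726573725206371}{238646545}$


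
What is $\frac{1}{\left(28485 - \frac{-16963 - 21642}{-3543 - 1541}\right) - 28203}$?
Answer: $\frac{5084}{1395083} \approx 0.0036442$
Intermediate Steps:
$\frac{1}{\left(28485 - \frac{-16963 - 21642}{-3543 - 1541}\right) - 28203} = \frac{1}{\left(28485 - - \frac{38605}{-5084}\right) - 28203} = \frac{1}{\left(28485 - \left(-38605\right) \left(- \frac{1}{5084}\right)\right) - 28203} = \frac{1}{\left(28485 - \frac{38605}{5084}\right) - 28203} = \frac{1}{\frac{144779135}{5084} - 28203} = \frac{1}{\frac{1395083}{5084}} = \frac{5084}{1395083}$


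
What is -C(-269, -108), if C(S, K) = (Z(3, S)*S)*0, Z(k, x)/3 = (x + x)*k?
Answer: 0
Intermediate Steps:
Z(k, x) = 6*k*x (Z(k, x) = 3*((x + x)*k) = 3*((2*x)*k) = 3*(2*k*x) = 6*k*x)
C(S, K) = 0 (C(S, K) = ((6*3*S)*S)*0 = ((18*S)*S)*0 = (18*S²)*0 = 0)
-C(-269, -108) = -1*0 = 0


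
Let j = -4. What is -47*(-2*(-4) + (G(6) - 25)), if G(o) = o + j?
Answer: 705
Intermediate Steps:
G(o) = -4 + o (G(o) = o - 4 = -4 + o)
-47*(-2*(-4) + (G(6) - 25)) = -47*(-2*(-4) + ((-4 + 6) - 25)) = -47*(8 + (2 - 25)) = -47*(8 - 23) = -47*(-15) = 705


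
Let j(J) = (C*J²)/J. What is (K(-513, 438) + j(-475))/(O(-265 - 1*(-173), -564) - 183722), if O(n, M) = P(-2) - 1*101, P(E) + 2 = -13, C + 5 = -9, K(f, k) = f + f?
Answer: -2812/91919 ≈ -0.030592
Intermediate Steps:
K(f, k) = 2*f
C = -14 (C = -5 - 9 = -14)
P(E) = -15 (P(E) = -2 - 13 = -15)
j(J) = -14*J (j(J) = (-14*J²)/J = -14*J)
O(n, M) = -116 (O(n, M) = -15 - 1*101 = -15 - 101 = -116)
(K(-513, 438) + j(-475))/(O(-265 - 1*(-173), -564) - 183722) = (2*(-513) - 14*(-475))/(-116 - 183722) = (-1026 + 6650)/(-183838) = 5624*(-1/183838) = -2812/91919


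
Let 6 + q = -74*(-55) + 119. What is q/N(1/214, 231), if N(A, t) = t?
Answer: 4183/231 ≈ 18.108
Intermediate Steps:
q = 4183 (q = -6 + (-74*(-55) + 119) = -6 + (4070 + 119) = -6 + 4189 = 4183)
q/N(1/214, 231) = 4183/231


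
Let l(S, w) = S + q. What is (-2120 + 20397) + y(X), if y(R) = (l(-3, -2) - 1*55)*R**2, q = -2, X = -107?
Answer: -668663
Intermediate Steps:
l(S, w) = -2 + S (l(S, w) = S - 2 = -2 + S)
y(R) = -60*R**2 (y(R) = ((-2 - 3) - 1*55)*R**2 = (-5 - 55)*R**2 = -60*R**2)
(-2120 + 20397) + y(X) = (-2120 + 20397) - 60*(-107)**2 = 18277 - 60*11449 = 18277 - 686940 = -668663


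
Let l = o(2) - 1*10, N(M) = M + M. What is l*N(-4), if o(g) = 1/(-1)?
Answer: 88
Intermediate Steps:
N(M) = 2*M
o(g) = -1
l = -11 (l = -1 - 1*10 = -1 - 10 = -11)
l*N(-4) = -22*(-4) = -11*(-8) = 88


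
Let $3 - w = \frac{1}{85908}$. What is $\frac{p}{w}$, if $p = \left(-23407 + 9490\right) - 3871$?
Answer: $- \frac{1528131504}{257723} \approx -5929.4$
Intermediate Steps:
$w = \frac{257723}{85908}$ ($w = 3 - \frac{1}{85908} = \frac{257723}{85908} \approx 3.0$)
$p = -17788$ ($p = -13917 - 3871 = -17788$)
$\frac{p}{w} = - \frac{17788}{\frac{257723}{85908}} = \left(-17788\right) \frac{85908}{257723} = - \frac{1528131504}{257723}$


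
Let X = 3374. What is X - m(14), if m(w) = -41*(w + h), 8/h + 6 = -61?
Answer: 264188/67 ≈ 3943.1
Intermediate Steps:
h = -8/67 (h = 8/(-6 - 61) = 8/(-67) = 8*(-1/67) = -8/67 ≈ -0.11940)
m(w) = 328/67 - 41*w (m(w) = -41*(w - 8/67) = -41*(-8/67 + w) = 328/67 - 41*w)
X - m(14) = 3374 - (328/67 - 41*14) = 3374 - (328/67 - 574) = 3374 - 1*(-38130/67) = 3374 + 38130/67 = 264188/67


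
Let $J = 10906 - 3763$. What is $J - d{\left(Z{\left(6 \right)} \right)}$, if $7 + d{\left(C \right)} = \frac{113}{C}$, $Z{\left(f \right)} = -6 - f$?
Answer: $\frac{85913}{12} \approx 7159.4$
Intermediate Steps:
$d{\left(C \right)} = -7 + \frac{113}{C}$
$J = 7143$
$J - d{\left(Z{\left(6 \right)} \right)} = 7143 - \left(-7 + \frac{113}{-6 - 6}\right) = 7143 - \left(-7 + \frac{113}{-12}\right) = 7143 - \left(-7 + 113 \left(- \frac{1}{12}\right)\right) = 7143 - \left(-7 - \frac{113}{12}\right) = 7143 - - \frac{197}{12} = 7143 + \frac{197}{12} = \frac{85913}{12}$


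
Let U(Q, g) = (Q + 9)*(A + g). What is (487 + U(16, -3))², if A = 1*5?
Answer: 288369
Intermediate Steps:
A = 5
U(Q, g) = (5 + g)*(9 + Q) (U(Q, g) = (Q + 9)*(5 + g) = (9 + Q)*(5 + g) = (5 + g)*(9 + Q))
(487 + U(16, -3))² = (487 + (45 + 5*16 + 9*(-3) + 16*(-3)))² = (487 + (45 + 80 - 27 - 48))² = (487 + 50)² = 537² = 288369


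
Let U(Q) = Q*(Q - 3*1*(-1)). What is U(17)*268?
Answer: 91120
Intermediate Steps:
U(Q) = Q*(3 + Q) (U(Q) = Q*(Q - 3*(-1)) = Q*(Q + 3) = Q*(3 + Q))
U(17)*268 = (17*(3 + 17))*268 = (17*20)*268 = 340*268 = 91120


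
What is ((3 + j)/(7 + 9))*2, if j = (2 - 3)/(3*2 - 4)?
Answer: 5/16 ≈ 0.31250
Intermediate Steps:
j = -½ (j = -1/(6 - 4) = -1/2 = -1*½ = -½ ≈ -0.50000)
((3 + j)/(7 + 9))*2 = ((3 - ½)/(7 + 9))*2 = ((5/2)/16)*2 = ((1/16)*(5/2))*2 = (5/32)*2 = 5/16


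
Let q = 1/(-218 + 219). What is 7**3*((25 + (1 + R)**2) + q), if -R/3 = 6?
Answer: 108045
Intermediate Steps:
R = -18 (R = -3*6 = -18)
q = 1 (q = 1/1 = 1)
7**3*((25 + (1 + R)**2) + q) = 7**3*((25 + (1 - 18)**2) + 1) = 343*((25 + (-17)**2) + 1) = 343*((25 + 289) + 1) = 343*(314 + 1) = 343*315 = 108045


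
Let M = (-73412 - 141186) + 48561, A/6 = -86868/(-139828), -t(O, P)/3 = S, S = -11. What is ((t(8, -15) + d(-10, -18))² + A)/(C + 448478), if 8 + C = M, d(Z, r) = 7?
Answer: 56061502/9873010381 ≈ 0.0056783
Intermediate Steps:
t(O, P) = 33 (t(O, P) = -3*(-11) = 33)
A = 130302/34957 (A = 6*(-86868/(-139828)) = 6*(-86868*(-1/139828)) = 6*(21717/34957) = 130302/34957 ≈ 3.7275)
M = -166037 (M = -214598 + 48561 = -166037)
C = -166045 (C = -8 - 166037 = -166045)
((t(8, -15) + d(-10, -18))² + A)/(C + 448478) = ((33 + 7)² + 130302/34957)/(-166045 + 448478) = (40² + 130302/34957)/282433 = (1600 + 130302/34957)*(1/282433) = (56061502/34957)*(1/282433) = 56061502/9873010381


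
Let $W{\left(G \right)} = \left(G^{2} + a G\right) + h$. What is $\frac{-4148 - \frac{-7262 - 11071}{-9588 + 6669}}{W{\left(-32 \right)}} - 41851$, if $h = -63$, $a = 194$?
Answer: $- \frac{2774794358}{66303} \approx -41850.0$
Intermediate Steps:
$W{\left(G \right)} = -63 + G^{2} + 194 G$ ($W{\left(G \right)} = \left(G^{2} + 194 G\right) - 63 = -63 + G^{2} + 194 G$)
$\frac{-4148 - \frac{-7262 - 11071}{-9588 + 6669}}{W{\left(-32 \right)}} - 41851 = \frac{-4148 - \frac{-7262 - 11071}{-9588 + 6669}}{-63 + \left(-32\right)^{2} + 194 \left(-32\right)} - 41851 = \frac{-4148 - - \frac{18333}{-2919}}{-63 + 1024 - 6208} - 41851 = \frac{-4148 - \left(-18333\right) \left(- \frac{1}{2919}\right)}{-5247} - 41851 = \left(-4148 - \frac{873}{139}\right) \left(- \frac{1}{5247}\right) - 41851 = \left(- \frac{577445}{139}\right) \left(- \frac{1}{5247}\right) - 41851 = \frac{52495}{66303} - 41851 = - \frac{2774794358}{66303}$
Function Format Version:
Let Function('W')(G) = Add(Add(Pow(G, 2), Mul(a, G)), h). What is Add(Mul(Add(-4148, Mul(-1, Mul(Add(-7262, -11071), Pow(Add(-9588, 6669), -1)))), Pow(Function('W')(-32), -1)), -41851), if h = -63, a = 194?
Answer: Rational(-2774794358, 66303) ≈ -41850.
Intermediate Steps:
Function('W')(G) = Add(-63, Pow(G, 2), Mul(194, G)) (Function('W')(G) = Add(Add(Pow(G, 2), Mul(194, G)), -63) = Add(-63, Pow(G, 2), Mul(194, G)))
Add(Mul(Add(-4148, Mul(-1, Mul(Add(-7262, -11071), Pow(Add(-9588, 6669), -1)))), Pow(Function('W')(-32), -1)), -41851) = Add(Mul(Add(-4148, Mul(-1, Mul(Add(-7262, -11071), Pow(Add(-9588, 6669), -1)))), Pow(Add(-63, Pow(-32, 2), Mul(194, -32)), -1)), -41851) = Add(Mul(Add(-4148, Mul(-1, Mul(-18333, Pow(-2919, -1)))), Pow(Add(-63, 1024, -6208), -1)), -41851) = Add(Mul(Add(-4148, Mul(-1, Mul(-18333, Rational(-1, 2919)))), Pow(-5247, -1)), -41851) = Add(Mul(Add(-4148, Mul(-1, Rational(873, 139))), Rational(-1, 5247)), -41851) = Add(Mul(Add(-4148, Rational(-873, 139)), Rational(-1, 5247)), -41851) = Add(Mul(Rational(-577445, 139), Rational(-1, 5247)), -41851) = Add(Rational(52495, 66303), -41851) = Rational(-2774794358, 66303)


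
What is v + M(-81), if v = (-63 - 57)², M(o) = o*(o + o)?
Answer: 27522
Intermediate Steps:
M(o) = 2*o² (M(o) = o*(2*o) = 2*o²)
v = 14400 (v = (-120)² = 14400)
v + M(-81) = 14400 + 2*(-81)² = 14400 + 2*6561 = 14400 + 13122 = 27522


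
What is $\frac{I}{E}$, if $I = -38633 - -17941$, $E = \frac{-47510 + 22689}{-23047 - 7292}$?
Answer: $- \frac{627774588}{24821} \approx -25292.0$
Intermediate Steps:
$E = \frac{24821}{30339}$ ($E = - \frac{24821}{-30339} = \left(-24821\right) \left(- \frac{1}{30339}\right) = \frac{24821}{30339} \approx 0.81812$)
$I = -20692$ ($I = -38633 + 17941 = -20692$)
$\frac{I}{E} = - \frac{20692}{\frac{24821}{30339}} = \left(-20692\right) \frac{30339}{24821} = - \frac{627774588}{24821}$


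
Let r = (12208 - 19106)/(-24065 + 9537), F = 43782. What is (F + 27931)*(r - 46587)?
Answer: -24268003271047/7264 ≈ -3.3409e+9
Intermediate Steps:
r = 3449/7264 (r = -6898/(-14528) = -6898*(-1/14528) = 3449/7264 ≈ 0.47481)
(F + 27931)*(r - 46587) = (43782 + 27931)*(3449/7264 - 46587) = 71713*(-338404519/7264) = -24268003271047/7264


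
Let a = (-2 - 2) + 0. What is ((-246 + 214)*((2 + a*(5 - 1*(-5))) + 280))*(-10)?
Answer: 77440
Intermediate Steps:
a = -4 (a = -4 + 0 = -4)
((-246 + 214)*((2 + a*(5 - 1*(-5))) + 280))*(-10) = ((-246 + 214)*((2 - 4*(5 - 1*(-5))) + 280))*(-10) = -32*((2 - 4*(5 + 5)) + 280)*(-10) = -32*((2 - 4*10) + 280)*(-10) = -32*((2 - 40) + 280)*(-10) = -32*(-38 + 280)*(-10) = -32*242*(-10) = -7744*(-10) = 77440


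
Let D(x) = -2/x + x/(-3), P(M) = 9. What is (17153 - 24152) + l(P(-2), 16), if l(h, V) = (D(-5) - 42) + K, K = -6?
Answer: -105674/15 ≈ -7044.9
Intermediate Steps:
D(x) = -2/x - x/3 (D(x) = -2/x + x*(-⅓) = -2/x - x/3)
l(h, V) = -689/15 (l(h, V) = ((-2/(-5) - ⅓*(-5)) - 42) - 6 = ((-2*(-⅕) + 5/3) - 42) - 6 = ((⅖ + 5/3) - 42) - 6 = (31/15 - 42) - 6 = -599/15 - 6 = -689/15)
(17153 - 24152) + l(P(-2), 16) = (17153 - 24152) - 689/15 = -6999 - 689/15 = -105674/15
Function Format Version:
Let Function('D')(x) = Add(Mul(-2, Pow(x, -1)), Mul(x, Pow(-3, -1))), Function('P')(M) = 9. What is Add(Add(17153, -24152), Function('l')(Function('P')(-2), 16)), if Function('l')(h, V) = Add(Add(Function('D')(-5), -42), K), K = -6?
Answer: Rational(-105674, 15) ≈ -7044.9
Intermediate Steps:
Function('D')(x) = Add(Mul(-2, Pow(x, -1)), Mul(Rational(-1, 3), x)) (Function('D')(x) = Add(Mul(-2, Pow(x, -1)), Mul(x, Rational(-1, 3))) = Add(Mul(-2, Pow(x, -1)), Mul(Rational(-1, 3), x)))
Function('l')(h, V) = Rational(-689, 15) (Function('l')(h, V) = Add(Add(Add(Mul(-2, Pow(-5, -1)), Mul(Rational(-1, 3), -5)), -42), -6) = Add(Add(Add(Mul(-2, Rational(-1, 5)), Rational(5, 3)), -42), -6) = Add(Add(Add(Rational(2, 5), Rational(5, 3)), -42), -6) = Add(Add(Rational(31, 15), -42), -6) = Add(Rational(-599, 15), -6) = Rational(-689, 15))
Add(Add(17153, -24152), Function('l')(Function('P')(-2), 16)) = Add(Add(17153, -24152), Rational(-689, 15)) = Add(-6999, Rational(-689, 15)) = Rational(-105674, 15)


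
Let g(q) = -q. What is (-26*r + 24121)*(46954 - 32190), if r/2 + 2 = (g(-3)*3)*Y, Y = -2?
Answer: 371477004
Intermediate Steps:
r = -40 (r = -4 + 2*((-1*(-3)*3)*(-2)) = -4 + 2*((3*3)*(-2)) = -4 + 2*(9*(-2)) = -4 + 2*(-18) = -4 - 36 = -40)
(-26*r + 24121)*(46954 - 32190) = (-26*(-40) + 24121)*(46954 - 32190) = (1040 + 24121)*14764 = 25161*14764 = 371477004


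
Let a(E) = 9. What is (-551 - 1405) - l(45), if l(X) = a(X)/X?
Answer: -9781/5 ≈ -1956.2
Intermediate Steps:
l(X) = 9/X
(-551 - 1405) - l(45) = (-551 - 1405) - 9/45 = -1956 - 9/45 = -1956 - 1*⅕ = -1956 - ⅕ = -9781/5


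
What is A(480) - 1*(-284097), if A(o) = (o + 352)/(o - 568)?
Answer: 3124963/11 ≈ 2.8409e+5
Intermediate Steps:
A(o) = (352 + o)/(-568 + o)
A(480) - 1*(-284097) = (352 + 480)/(-568 + 480) - 1*(-284097) = 832/(-88) + 284097 = -1/88*832 + 284097 = -104/11 + 284097 = 3124963/11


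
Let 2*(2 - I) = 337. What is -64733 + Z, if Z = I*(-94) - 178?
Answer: -49260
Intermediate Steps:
I = -333/2 (I = 2 - ½*337 = 2 - 337/2 = -333/2 ≈ -166.50)
Z = 15473 (Z = -333/2*(-94) - 178 = 15651 - 178 = 15473)
-64733 + Z = -64733 + 15473 = -49260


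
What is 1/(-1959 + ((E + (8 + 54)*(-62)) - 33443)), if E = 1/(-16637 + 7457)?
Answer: -9180/360278281 ≈ -2.5480e-5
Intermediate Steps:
E = -1/9180 (E = 1/(-9180) = -1/9180 ≈ -0.00010893)
1/(-1959 + ((E + (8 + 54)*(-62)) - 33443)) = 1/(-1959 + ((-1/9180 + (8 + 54)*(-62)) - 33443)) = 1/(-1959 + ((-1/9180 + 62*(-62)) - 33443)) = 1/(-1959 + ((-1/9180 - 3844) - 33443)) = 1/(-1959 + (-35287921/9180 - 33443)) = 1/(-1959 - 342294661/9180) = 1/(-360278281/9180) = -9180/360278281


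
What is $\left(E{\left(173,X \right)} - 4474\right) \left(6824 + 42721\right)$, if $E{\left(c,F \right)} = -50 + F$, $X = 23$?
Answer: $-223002045$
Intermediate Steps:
$\left(E{\left(173,X \right)} - 4474\right) \left(6824 + 42721\right) = \left(\left(-50 + 23\right) - 4474\right) \left(6824 + 42721\right) = \left(-27 - 4474\right) 49545 = \left(-4501\right) 49545 = -223002045$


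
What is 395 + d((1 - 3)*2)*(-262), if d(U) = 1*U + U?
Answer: 2491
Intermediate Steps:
d(U) = 2*U (d(U) = U + U = 2*U)
395 + d((1 - 3)*2)*(-262) = 395 + (2*((1 - 3)*2))*(-262) = 395 + (2*(-2*2))*(-262) = 395 + (2*(-4))*(-262) = 395 - 8*(-262) = 395 + 2096 = 2491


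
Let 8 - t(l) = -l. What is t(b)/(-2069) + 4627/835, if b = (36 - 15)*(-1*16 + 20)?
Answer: 9496443/1727615 ≈ 5.4968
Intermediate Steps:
b = 84 (b = 21*(-16 + 20) = 21*4 = 84)
t(l) = 8 + l (t(l) = 8 - (-1)*l = 8 + l)
t(b)/(-2069) + 4627/835 = (8 + 84)/(-2069) + 4627/835 = 92*(-1/2069) + 4627*(1/835) = -92/2069 + 4627/835 = 9496443/1727615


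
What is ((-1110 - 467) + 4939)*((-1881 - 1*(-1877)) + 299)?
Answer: 991790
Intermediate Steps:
((-1110 - 467) + 4939)*((-1881 - 1*(-1877)) + 299) = (-1577 + 4939)*((-1881 + 1877) + 299) = 3362*(-4 + 299) = 3362*295 = 991790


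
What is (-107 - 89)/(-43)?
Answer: 196/43 ≈ 4.5581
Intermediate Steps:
(-107 - 89)/(-43) = -196*(-1/43) = 196/43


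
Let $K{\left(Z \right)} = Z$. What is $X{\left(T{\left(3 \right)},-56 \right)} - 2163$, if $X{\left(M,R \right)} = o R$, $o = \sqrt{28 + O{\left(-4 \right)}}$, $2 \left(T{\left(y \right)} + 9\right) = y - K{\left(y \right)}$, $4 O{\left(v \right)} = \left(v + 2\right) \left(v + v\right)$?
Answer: $-2163 - 224 \sqrt{2} \approx -2479.8$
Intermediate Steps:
$O{\left(v \right)} = \frac{v \left(2 + v\right)}{2}$ ($O{\left(v \right)} = \frac{\left(v + 2\right) \left(v + v\right)}{4} = \frac{\left(2 + v\right) 2 v}{4} = \frac{2 v \left(2 + v\right)}{4} = \frac{v \left(2 + v\right)}{2}$)
$T{\left(y \right)} = -9$ ($T{\left(y \right)} = -9 + \frac{y - y}{2} = -9 + \frac{1}{2} \cdot 0 = -9 + 0 = -9$)
$o = 4 \sqrt{2}$ ($o = \sqrt{28 + \frac{1}{2} \left(-4\right) \left(2 - 4\right)} = \sqrt{28 + \frac{1}{2} \left(-4\right) \left(-2\right)} = \sqrt{28 + 4} = \sqrt{32} = 4 \sqrt{2} \approx 5.6569$)
$X{\left(M,R \right)} = 4 R \sqrt{2}$ ($X{\left(M,R \right)} = 4 \sqrt{2} R = 4 R \sqrt{2}$)
$X{\left(T{\left(3 \right)},-56 \right)} - 2163 = 4 \left(-56\right) \sqrt{2} - 2163 = - 224 \sqrt{2} - 2163 = -2163 - 224 \sqrt{2}$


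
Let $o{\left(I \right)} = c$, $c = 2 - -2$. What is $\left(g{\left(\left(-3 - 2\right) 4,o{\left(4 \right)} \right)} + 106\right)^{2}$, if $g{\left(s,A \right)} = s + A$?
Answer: $8100$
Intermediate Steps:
$c = 4$ ($c = 2 + 2 = 4$)
$o{\left(I \right)} = 4$
$g{\left(s,A \right)} = A + s$
$\left(g{\left(\left(-3 - 2\right) 4,o{\left(4 \right)} \right)} + 106\right)^{2} = \left(\left(4 + \left(-3 - 2\right) 4\right) + 106\right)^{2} = \left(\left(4 - 20\right) + 106\right)^{2} = \left(-16 + 106\right)^{2} = 90^{2} = 8100$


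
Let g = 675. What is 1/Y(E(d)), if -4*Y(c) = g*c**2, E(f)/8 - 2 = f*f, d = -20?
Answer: -1/1745323200 ≈ -5.7296e-10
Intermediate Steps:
E(f) = 16 + 8*f**2 (E(f) = 16 + 8*(f*f) = 16 + 8*f**2)
Y(c) = -675*c**2/4
1/Y(E(d)) = 1/(-675*(16 + 8*(-20)**2)**2/4) = 1/(-675*(16 + 8*400)**2/4) = 1/(-675*(16 + 3200)**2/4) = 1/(-675/4*3216**2) = 1/(-675/4*10342656) = 1/(-1745323200) = -1/1745323200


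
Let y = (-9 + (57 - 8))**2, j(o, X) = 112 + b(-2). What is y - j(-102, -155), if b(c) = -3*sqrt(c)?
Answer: 1488 + 3*I*sqrt(2) ≈ 1488.0 + 4.2426*I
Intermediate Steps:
j(o, X) = 112 - 3*I*sqrt(2)
y = 1600 (y = (-9 + 49)**2 = 40**2 = 1600)
y - j(-102, -155) = 1600 - (112 - 3*I*sqrt(2)) = 1600 + (-112 + 3*I*sqrt(2)) = 1488 + 3*I*sqrt(2)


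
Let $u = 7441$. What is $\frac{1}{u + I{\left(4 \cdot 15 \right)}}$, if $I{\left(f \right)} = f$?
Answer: $\frac{1}{7501} \approx 0.00013332$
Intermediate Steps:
$\frac{1}{u + I{\left(4 \cdot 15 \right)}} = \frac{1}{7441 + 4 \cdot 15} = \frac{1}{7441 + 60} = \frac{1}{7501}$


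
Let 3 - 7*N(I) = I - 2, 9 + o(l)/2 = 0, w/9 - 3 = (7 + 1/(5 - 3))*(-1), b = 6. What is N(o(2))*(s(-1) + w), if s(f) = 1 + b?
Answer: -1541/14 ≈ -110.07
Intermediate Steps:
s(f) = 7 (s(f) = 1 + 6 = 7)
w = -81/2 (w = 27 + 9*((7 + 1/(5 - 3))*(-1)) = 27 + 9*((7 + 1/2)*(-1)) = 27 + 9*((7 + ½)*(-1)) = 27 + 9*((15/2)*(-1)) = 27 + 9*(-15/2) = 27 - 135/2 = -81/2 ≈ -40.500)
o(l) = -18 (o(l) = -18 + 2*0 = -18 + 0 = -18)
N(I) = 5/7 - I/7 (N(I) = 3/7 - (I - 2)/7 = 3/7 - (-2 + I)/7 = 3/7 + (2/7 - I/7) = 5/7 - I/7)
N(o(2))*(s(-1) + w) = (5/7 - ⅐*(-18))*(7 - 81/2) = (5/7 + 18/7)*(-67/2) = (23/7)*(-67/2) = -1541/14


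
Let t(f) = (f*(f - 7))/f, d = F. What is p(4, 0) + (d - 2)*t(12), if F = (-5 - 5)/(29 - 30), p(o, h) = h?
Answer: 40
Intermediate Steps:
F = 10 (F = -10/(-1) = -10*(-1) = 10)
d = 10
t(f) = -7 + f (t(f) = (f*(-7 + f))/f = -7 + f)
p(4, 0) + (d - 2)*t(12) = 0 + (10 - 2)*(-7 + 12) = 0 + 8*5 = 0 + 40 = 40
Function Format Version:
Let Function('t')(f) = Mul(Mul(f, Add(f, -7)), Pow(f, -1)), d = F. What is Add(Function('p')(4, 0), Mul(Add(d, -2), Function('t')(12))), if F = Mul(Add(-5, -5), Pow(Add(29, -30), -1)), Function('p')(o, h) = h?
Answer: 40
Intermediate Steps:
F = 10 (F = Mul(-10, Pow(-1, -1)) = Mul(-10, -1) = 10)
d = 10
Function('t')(f) = Add(-7, f) (Function('t')(f) = Mul(Mul(f, Add(-7, f)), Pow(f, -1)) = Add(-7, f))
Add(Function('p')(4, 0), Mul(Add(d, -2), Function('t')(12))) = Add(0, Mul(Add(10, -2), Add(-7, 12))) = Add(0, Mul(8, 5)) = Add(0, 40) = 40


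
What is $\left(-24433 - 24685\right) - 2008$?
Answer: $-51126$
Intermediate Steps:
$\left(-24433 - 24685\right) - 2008 = -49118 - 2008 = -51126$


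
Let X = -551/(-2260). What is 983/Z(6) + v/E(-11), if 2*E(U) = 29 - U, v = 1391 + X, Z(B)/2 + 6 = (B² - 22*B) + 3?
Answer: 289061089/4474800 ≈ 64.598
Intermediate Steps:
X = 551/2260 (X = -551*(-1/2260) = 551/2260 ≈ 0.24381)
Z(B) = -6 - 44*B + 2*B² (Z(B) = -12 + 2*((B² - 22*B) + 3) = -12 + 2*(3 + B² - 22*B) = -12 + (6 - 44*B + 2*B²) = -6 - 44*B + 2*B²)
v = 3144211/2260 (v = 1391 + 551/2260 = 3144211/2260 ≈ 1391.2)
E(U) = 29/2 - U/2 (E(U) = (29 - U)/2 = 29/2 - U/2)
983/Z(6) + v/E(-11) = 983/(-6 - 44*6 + 2*6²) + 3144211/(2260*(29/2 - ½*(-11))) = 983/(-6 - 264 + 2*36) + 3144211/(2260*(29/2 + 11/2)) = 983/(-6 - 264 + 72) + (3144211/2260)/20 = 983/(-198) + (3144211/2260)*(1/20) = 983*(-1/198) + 3144211/45200 = -983/198 + 3144211/45200 = 289061089/4474800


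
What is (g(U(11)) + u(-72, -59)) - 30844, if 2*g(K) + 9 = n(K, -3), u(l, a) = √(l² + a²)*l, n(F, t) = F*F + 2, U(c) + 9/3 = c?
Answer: -61631/2 - 72*√8665 ≈ -37518.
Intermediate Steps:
U(c) = -3 + c
n(F, t) = 2 + F² (n(F, t) = F² + 2 = 2 + F²)
u(l, a) = l*√(a² + l²) (u(l, a) = √(a² + l²)*l = l*√(a² + l²))
g(K) = -7/2 + K²/2 (g(K) = -9/2 + (2 + K²)/2 = -9/2 + (1 + K²/2) = -7/2 + K²/2)
(g(U(11)) + u(-72, -59)) - 30844 = ((-7/2 + (-3 + 11)²/2) - 72*√((-59)² + (-72)²)) - 30844 = ((-7/2 + (½)*8²) - 72*√(3481 + 5184)) - 30844 = ((-7/2 + (½)*64) - 72*√8665) - 30844 = ((-7/2 + 32) - 72*√8665) - 30844 = (57/2 - 72*√8665) - 30844 = -61631/2 - 72*√8665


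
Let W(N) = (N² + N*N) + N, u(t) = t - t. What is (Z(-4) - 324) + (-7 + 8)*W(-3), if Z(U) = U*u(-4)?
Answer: -309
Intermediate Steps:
u(t) = 0
W(N) = N + 2*N² (W(N) = (N² + N²) + N = 2*N² + N = N + 2*N²)
Z(U) = 0 (Z(U) = U*0 = 0)
(Z(-4) - 324) + (-7 + 8)*W(-3) = (0 - 324) + (-7 + 8)*(-3*(1 + 2*(-3))) = -324 + 1*(-3*(1 - 6)) = -324 + 1*(-3*(-5)) = -324 + 1*15 = -324 + 15 = -309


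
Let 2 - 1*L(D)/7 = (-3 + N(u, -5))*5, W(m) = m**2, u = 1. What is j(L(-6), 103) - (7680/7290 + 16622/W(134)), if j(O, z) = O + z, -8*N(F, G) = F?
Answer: 1958215933/8726616 ≈ 224.40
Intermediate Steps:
N(F, G) = -F/8
L(D) = 987/8 (L(D) = 14 - 7*(-3 - 1/8*1)*5 = 14 - 7*(-3 - 1/8)*5 = 14 - (-175)*5/8 = 14 - 7*(-125/8) = 14 + 875/8 = 987/8)
j(L(-6), 103) - (7680/7290 + 16622/W(134)) = (987/8 + 103) - (7680/7290 + 16622/(134**2)) = 1811/8 - (7680*(1/7290) + 16622/17956) = 1811/8 - (256/243 + 16622*(1/17956)) = 1811/8 - (256/243 + 8311/8978) = 1811/8 - 1*4317941/2181654 = 1811/8 - 4317941/2181654 = 1958215933/8726616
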